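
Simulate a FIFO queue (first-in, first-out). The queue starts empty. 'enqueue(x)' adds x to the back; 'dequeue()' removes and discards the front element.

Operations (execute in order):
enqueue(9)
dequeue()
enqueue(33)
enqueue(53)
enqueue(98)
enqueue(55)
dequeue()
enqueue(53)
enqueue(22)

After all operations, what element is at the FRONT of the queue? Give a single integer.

Answer: 53

Derivation:
enqueue(9): queue = [9]
dequeue(): queue = []
enqueue(33): queue = [33]
enqueue(53): queue = [33, 53]
enqueue(98): queue = [33, 53, 98]
enqueue(55): queue = [33, 53, 98, 55]
dequeue(): queue = [53, 98, 55]
enqueue(53): queue = [53, 98, 55, 53]
enqueue(22): queue = [53, 98, 55, 53, 22]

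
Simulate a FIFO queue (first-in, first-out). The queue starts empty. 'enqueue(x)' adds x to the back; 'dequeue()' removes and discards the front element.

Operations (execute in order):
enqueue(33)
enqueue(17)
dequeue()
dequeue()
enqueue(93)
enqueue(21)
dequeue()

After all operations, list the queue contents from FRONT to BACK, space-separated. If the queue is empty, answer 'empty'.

enqueue(33): [33]
enqueue(17): [33, 17]
dequeue(): [17]
dequeue(): []
enqueue(93): [93]
enqueue(21): [93, 21]
dequeue(): [21]

Answer: 21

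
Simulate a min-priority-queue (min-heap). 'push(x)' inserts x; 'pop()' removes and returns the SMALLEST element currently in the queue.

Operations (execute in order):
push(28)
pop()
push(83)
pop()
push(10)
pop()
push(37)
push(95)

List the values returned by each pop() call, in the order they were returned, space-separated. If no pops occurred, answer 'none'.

push(28): heap contents = [28]
pop() → 28: heap contents = []
push(83): heap contents = [83]
pop() → 83: heap contents = []
push(10): heap contents = [10]
pop() → 10: heap contents = []
push(37): heap contents = [37]
push(95): heap contents = [37, 95]

Answer: 28 83 10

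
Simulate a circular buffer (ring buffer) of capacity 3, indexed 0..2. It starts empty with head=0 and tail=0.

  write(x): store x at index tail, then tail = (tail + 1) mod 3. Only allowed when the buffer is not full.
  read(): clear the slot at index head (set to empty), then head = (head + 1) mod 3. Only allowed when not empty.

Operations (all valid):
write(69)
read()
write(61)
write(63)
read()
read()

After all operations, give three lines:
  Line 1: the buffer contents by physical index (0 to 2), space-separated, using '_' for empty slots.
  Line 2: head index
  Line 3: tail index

Answer: _ _ _
0
0

Derivation:
write(69): buf=[69 _ _], head=0, tail=1, size=1
read(): buf=[_ _ _], head=1, tail=1, size=0
write(61): buf=[_ 61 _], head=1, tail=2, size=1
write(63): buf=[_ 61 63], head=1, tail=0, size=2
read(): buf=[_ _ 63], head=2, tail=0, size=1
read(): buf=[_ _ _], head=0, tail=0, size=0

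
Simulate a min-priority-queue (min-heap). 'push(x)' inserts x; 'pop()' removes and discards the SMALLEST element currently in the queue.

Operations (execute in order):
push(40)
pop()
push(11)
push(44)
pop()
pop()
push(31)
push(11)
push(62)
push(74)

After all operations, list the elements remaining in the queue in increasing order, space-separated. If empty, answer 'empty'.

push(40): heap contents = [40]
pop() → 40: heap contents = []
push(11): heap contents = [11]
push(44): heap contents = [11, 44]
pop() → 11: heap contents = [44]
pop() → 44: heap contents = []
push(31): heap contents = [31]
push(11): heap contents = [11, 31]
push(62): heap contents = [11, 31, 62]
push(74): heap contents = [11, 31, 62, 74]

Answer: 11 31 62 74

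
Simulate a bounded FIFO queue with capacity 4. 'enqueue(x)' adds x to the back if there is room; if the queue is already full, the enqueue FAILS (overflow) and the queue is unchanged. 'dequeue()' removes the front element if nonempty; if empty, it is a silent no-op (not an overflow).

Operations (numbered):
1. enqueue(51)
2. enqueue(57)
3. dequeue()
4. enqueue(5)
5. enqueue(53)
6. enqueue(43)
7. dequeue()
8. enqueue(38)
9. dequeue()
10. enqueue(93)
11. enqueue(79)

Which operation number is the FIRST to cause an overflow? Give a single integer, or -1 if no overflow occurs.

1. enqueue(51): size=1
2. enqueue(57): size=2
3. dequeue(): size=1
4. enqueue(5): size=2
5. enqueue(53): size=3
6. enqueue(43): size=4
7. dequeue(): size=3
8. enqueue(38): size=4
9. dequeue(): size=3
10. enqueue(93): size=4
11. enqueue(79): size=4=cap → OVERFLOW (fail)

Answer: 11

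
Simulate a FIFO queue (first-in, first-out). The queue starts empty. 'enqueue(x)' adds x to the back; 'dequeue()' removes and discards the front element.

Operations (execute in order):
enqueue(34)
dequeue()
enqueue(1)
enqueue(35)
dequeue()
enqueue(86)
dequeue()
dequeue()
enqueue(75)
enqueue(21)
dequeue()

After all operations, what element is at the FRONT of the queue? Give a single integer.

enqueue(34): queue = [34]
dequeue(): queue = []
enqueue(1): queue = [1]
enqueue(35): queue = [1, 35]
dequeue(): queue = [35]
enqueue(86): queue = [35, 86]
dequeue(): queue = [86]
dequeue(): queue = []
enqueue(75): queue = [75]
enqueue(21): queue = [75, 21]
dequeue(): queue = [21]

Answer: 21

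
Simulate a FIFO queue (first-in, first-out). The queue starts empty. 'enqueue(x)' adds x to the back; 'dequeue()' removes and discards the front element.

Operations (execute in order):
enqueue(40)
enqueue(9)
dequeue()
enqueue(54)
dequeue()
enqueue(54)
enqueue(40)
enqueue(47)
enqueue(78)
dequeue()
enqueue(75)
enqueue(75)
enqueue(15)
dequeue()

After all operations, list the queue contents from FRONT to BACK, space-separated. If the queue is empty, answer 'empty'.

Answer: 40 47 78 75 75 15

Derivation:
enqueue(40): [40]
enqueue(9): [40, 9]
dequeue(): [9]
enqueue(54): [9, 54]
dequeue(): [54]
enqueue(54): [54, 54]
enqueue(40): [54, 54, 40]
enqueue(47): [54, 54, 40, 47]
enqueue(78): [54, 54, 40, 47, 78]
dequeue(): [54, 40, 47, 78]
enqueue(75): [54, 40, 47, 78, 75]
enqueue(75): [54, 40, 47, 78, 75, 75]
enqueue(15): [54, 40, 47, 78, 75, 75, 15]
dequeue(): [40, 47, 78, 75, 75, 15]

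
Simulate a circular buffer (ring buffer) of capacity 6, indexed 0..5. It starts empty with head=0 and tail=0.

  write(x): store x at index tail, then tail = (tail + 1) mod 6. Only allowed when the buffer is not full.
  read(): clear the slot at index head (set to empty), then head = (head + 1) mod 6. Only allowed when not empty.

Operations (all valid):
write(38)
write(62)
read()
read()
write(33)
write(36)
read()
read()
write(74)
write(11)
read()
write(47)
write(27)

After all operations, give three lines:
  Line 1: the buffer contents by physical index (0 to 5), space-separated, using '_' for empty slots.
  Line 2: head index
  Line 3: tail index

write(38): buf=[38 _ _ _ _ _], head=0, tail=1, size=1
write(62): buf=[38 62 _ _ _ _], head=0, tail=2, size=2
read(): buf=[_ 62 _ _ _ _], head=1, tail=2, size=1
read(): buf=[_ _ _ _ _ _], head=2, tail=2, size=0
write(33): buf=[_ _ 33 _ _ _], head=2, tail=3, size=1
write(36): buf=[_ _ 33 36 _ _], head=2, tail=4, size=2
read(): buf=[_ _ _ 36 _ _], head=3, tail=4, size=1
read(): buf=[_ _ _ _ _ _], head=4, tail=4, size=0
write(74): buf=[_ _ _ _ 74 _], head=4, tail=5, size=1
write(11): buf=[_ _ _ _ 74 11], head=4, tail=0, size=2
read(): buf=[_ _ _ _ _ 11], head=5, tail=0, size=1
write(47): buf=[47 _ _ _ _ 11], head=5, tail=1, size=2
write(27): buf=[47 27 _ _ _ 11], head=5, tail=2, size=3

Answer: 47 27 _ _ _ 11
5
2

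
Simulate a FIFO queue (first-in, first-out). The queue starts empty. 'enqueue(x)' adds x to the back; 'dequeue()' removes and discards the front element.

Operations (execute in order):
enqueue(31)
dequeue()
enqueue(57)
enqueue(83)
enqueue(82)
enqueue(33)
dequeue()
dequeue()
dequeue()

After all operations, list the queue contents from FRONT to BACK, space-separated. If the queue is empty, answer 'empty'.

enqueue(31): [31]
dequeue(): []
enqueue(57): [57]
enqueue(83): [57, 83]
enqueue(82): [57, 83, 82]
enqueue(33): [57, 83, 82, 33]
dequeue(): [83, 82, 33]
dequeue(): [82, 33]
dequeue(): [33]

Answer: 33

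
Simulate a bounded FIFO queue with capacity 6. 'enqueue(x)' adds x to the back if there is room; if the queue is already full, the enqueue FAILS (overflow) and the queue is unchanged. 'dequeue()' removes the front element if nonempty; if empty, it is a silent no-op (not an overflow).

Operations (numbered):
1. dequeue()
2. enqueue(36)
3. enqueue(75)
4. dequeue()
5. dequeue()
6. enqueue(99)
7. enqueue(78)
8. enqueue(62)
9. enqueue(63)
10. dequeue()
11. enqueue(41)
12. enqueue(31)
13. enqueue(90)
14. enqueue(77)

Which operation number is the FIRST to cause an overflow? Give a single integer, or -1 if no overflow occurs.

1. dequeue(): empty, no-op, size=0
2. enqueue(36): size=1
3. enqueue(75): size=2
4. dequeue(): size=1
5. dequeue(): size=0
6. enqueue(99): size=1
7. enqueue(78): size=2
8. enqueue(62): size=3
9. enqueue(63): size=4
10. dequeue(): size=3
11. enqueue(41): size=4
12. enqueue(31): size=5
13. enqueue(90): size=6
14. enqueue(77): size=6=cap → OVERFLOW (fail)

Answer: 14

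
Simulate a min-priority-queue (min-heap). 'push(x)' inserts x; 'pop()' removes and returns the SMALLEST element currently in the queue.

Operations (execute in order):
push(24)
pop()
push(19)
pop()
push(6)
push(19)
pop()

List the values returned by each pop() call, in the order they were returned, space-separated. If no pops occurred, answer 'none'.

Answer: 24 19 6

Derivation:
push(24): heap contents = [24]
pop() → 24: heap contents = []
push(19): heap contents = [19]
pop() → 19: heap contents = []
push(6): heap contents = [6]
push(19): heap contents = [6, 19]
pop() → 6: heap contents = [19]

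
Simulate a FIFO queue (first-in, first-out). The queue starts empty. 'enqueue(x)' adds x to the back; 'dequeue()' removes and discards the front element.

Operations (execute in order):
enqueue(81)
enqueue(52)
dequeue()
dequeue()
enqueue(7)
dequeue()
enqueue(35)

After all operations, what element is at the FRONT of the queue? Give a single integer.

Answer: 35

Derivation:
enqueue(81): queue = [81]
enqueue(52): queue = [81, 52]
dequeue(): queue = [52]
dequeue(): queue = []
enqueue(7): queue = [7]
dequeue(): queue = []
enqueue(35): queue = [35]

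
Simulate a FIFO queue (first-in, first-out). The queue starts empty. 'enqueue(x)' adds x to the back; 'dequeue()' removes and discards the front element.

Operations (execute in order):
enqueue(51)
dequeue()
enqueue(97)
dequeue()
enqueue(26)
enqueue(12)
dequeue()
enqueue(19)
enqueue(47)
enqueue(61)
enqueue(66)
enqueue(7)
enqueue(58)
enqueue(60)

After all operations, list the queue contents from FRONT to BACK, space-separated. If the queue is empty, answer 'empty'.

Answer: 12 19 47 61 66 7 58 60

Derivation:
enqueue(51): [51]
dequeue(): []
enqueue(97): [97]
dequeue(): []
enqueue(26): [26]
enqueue(12): [26, 12]
dequeue(): [12]
enqueue(19): [12, 19]
enqueue(47): [12, 19, 47]
enqueue(61): [12, 19, 47, 61]
enqueue(66): [12, 19, 47, 61, 66]
enqueue(7): [12, 19, 47, 61, 66, 7]
enqueue(58): [12, 19, 47, 61, 66, 7, 58]
enqueue(60): [12, 19, 47, 61, 66, 7, 58, 60]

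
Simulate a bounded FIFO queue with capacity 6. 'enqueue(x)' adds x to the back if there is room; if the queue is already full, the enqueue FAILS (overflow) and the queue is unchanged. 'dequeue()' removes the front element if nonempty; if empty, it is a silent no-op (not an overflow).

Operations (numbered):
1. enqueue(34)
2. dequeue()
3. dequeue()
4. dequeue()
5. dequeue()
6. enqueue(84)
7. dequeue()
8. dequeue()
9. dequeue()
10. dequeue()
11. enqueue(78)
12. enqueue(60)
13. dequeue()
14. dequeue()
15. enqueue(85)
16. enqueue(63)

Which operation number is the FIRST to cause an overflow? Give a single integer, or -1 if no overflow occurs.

1. enqueue(34): size=1
2. dequeue(): size=0
3. dequeue(): empty, no-op, size=0
4. dequeue(): empty, no-op, size=0
5. dequeue(): empty, no-op, size=0
6. enqueue(84): size=1
7. dequeue(): size=0
8. dequeue(): empty, no-op, size=0
9. dequeue(): empty, no-op, size=0
10. dequeue(): empty, no-op, size=0
11. enqueue(78): size=1
12. enqueue(60): size=2
13. dequeue(): size=1
14. dequeue(): size=0
15. enqueue(85): size=1
16. enqueue(63): size=2

Answer: -1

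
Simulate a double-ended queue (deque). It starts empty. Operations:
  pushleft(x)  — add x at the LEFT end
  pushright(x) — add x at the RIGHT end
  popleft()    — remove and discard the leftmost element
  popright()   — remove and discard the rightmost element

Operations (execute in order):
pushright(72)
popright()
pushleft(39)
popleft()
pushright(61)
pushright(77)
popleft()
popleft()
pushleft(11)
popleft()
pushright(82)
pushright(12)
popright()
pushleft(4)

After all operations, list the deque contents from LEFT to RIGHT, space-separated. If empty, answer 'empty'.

Answer: 4 82

Derivation:
pushright(72): [72]
popright(): []
pushleft(39): [39]
popleft(): []
pushright(61): [61]
pushright(77): [61, 77]
popleft(): [77]
popleft(): []
pushleft(11): [11]
popleft(): []
pushright(82): [82]
pushright(12): [82, 12]
popright(): [82]
pushleft(4): [4, 82]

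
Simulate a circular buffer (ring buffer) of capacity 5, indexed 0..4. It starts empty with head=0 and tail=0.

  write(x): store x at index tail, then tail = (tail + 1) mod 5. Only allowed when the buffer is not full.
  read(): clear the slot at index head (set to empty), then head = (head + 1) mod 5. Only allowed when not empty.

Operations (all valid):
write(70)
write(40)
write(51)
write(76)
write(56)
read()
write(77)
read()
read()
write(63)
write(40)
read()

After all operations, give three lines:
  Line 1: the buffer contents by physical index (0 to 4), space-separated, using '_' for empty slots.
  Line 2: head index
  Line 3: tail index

write(70): buf=[70 _ _ _ _], head=0, tail=1, size=1
write(40): buf=[70 40 _ _ _], head=0, tail=2, size=2
write(51): buf=[70 40 51 _ _], head=0, tail=3, size=3
write(76): buf=[70 40 51 76 _], head=0, tail=4, size=4
write(56): buf=[70 40 51 76 56], head=0, tail=0, size=5
read(): buf=[_ 40 51 76 56], head=1, tail=0, size=4
write(77): buf=[77 40 51 76 56], head=1, tail=1, size=5
read(): buf=[77 _ 51 76 56], head=2, tail=1, size=4
read(): buf=[77 _ _ 76 56], head=3, tail=1, size=3
write(63): buf=[77 63 _ 76 56], head=3, tail=2, size=4
write(40): buf=[77 63 40 76 56], head=3, tail=3, size=5
read(): buf=[77 63 40 _ 56], head=4, tail=3, size=4

Answer: 77 63 40 _ 56
4
3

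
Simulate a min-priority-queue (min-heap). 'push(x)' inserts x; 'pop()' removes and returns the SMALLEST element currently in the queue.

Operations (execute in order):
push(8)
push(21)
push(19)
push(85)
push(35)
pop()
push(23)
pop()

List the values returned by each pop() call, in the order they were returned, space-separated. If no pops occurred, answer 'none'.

Answer: 8 19

Derivation:
push(8): heap contents = [8]
push(21): heap contents = [8, 21]
push(19): heap contents = [8, 19, 21]
push(85): heap contents = [8, 19, 21, 85]
push(35): heap contents = [8, 19, 21, 35, 85]
pop() → 8: heap contents = [19, 21, 35, 85]
push(23): heap contents = [19, 21, 23, 35, 85]
pop() → 19: heap contents = [21, 23, 35, 85]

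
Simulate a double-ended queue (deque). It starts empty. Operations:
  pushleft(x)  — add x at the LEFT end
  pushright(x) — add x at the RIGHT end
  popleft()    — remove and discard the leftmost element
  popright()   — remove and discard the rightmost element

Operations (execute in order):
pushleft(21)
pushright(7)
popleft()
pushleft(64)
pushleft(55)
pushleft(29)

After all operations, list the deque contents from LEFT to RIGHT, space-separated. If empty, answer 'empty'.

pushleft(21): [21]
pushright(7): [21, 7]
popleft(): [7]
pushleft(64): [64, 7]
pushleft(55): [55, 64, 7]
pushleft(29): [29, 55, 64, 7]

Answer: 29 55 64 7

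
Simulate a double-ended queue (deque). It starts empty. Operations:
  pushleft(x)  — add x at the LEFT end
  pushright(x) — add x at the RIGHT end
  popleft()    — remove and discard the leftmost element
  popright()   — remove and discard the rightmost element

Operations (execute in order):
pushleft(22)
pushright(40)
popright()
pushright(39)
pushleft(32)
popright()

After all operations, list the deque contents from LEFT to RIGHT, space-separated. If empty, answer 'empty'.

Answer: 32 22

Derivation:
pushleft(22): [22]
pushright(40): [22, 40]
popright(): [22]
pushright(39): [22, 39]
pushleft(32): [32, 22, 39]
popright(): [32, 22]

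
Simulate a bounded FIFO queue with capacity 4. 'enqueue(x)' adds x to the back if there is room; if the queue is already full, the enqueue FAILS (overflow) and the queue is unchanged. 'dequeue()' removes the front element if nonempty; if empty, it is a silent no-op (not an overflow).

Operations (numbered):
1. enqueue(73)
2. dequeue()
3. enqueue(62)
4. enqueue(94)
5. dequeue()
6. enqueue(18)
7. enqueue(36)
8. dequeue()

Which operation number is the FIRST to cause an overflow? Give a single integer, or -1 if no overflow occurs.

1. enqueue(73): size=1
2. dequeue(): size=0
3. enqueue(62): size=1
4. enqueue(94): size=2
5. dequeue(): size=1
6. enqueue(18): size=2
7. enqueue(36): size=3
8. dequeue(): size=2

Answer: -1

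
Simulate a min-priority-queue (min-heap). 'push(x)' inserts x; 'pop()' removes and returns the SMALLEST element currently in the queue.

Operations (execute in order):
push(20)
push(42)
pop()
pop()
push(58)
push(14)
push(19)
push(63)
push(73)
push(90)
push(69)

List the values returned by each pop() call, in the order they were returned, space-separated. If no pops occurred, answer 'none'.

push(20): heap contents = [20]
push(42): heap contents = [20, 42]
pop() → 20: heap contents = [42]
pop() → 42: heap contents = []
push(58): heap contents = [58]
push(14): heap contents = [14, 58]
push(19): heap contents = [14, 19, 58]
push(63): heap contents = [14, 19, 58, 63]
push(73): heap contents = [14, 19, 58, 63, 73]
push(90): heap contents = [14, 19, 58, 63, 73, 90]
push(69): heap contents = [14, 19, 58, 63, 69, 73, 90]

Answer: 20 42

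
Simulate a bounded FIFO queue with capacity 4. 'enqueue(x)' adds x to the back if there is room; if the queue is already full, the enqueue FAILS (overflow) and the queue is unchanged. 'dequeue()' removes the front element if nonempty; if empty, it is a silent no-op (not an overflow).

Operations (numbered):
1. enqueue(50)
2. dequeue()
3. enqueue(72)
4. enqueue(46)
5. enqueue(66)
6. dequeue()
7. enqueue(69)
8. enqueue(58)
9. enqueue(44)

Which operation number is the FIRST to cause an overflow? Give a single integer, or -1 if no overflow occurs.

1. enqueue(50): size=1
2. dequeue(): size=0
3. enqueue(72): size=1
4. enqueue(46): size=2
5. enqueue(66): size=3
6. dequeue(): size=2
7. enqueue(69): size=3
8. enqueue(58): size=4
9. enqueue(44): size=4=cap → OVERFLOW (fail)

Answer: 9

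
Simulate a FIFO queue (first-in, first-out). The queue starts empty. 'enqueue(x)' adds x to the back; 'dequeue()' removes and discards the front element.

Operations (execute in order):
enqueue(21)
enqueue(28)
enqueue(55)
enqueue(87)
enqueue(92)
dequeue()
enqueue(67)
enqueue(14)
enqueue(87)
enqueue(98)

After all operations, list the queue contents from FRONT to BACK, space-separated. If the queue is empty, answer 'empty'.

Answer: 28 55 87 92 67 14 87 98

Derivation:
enqueue(21): [21]
enqueue(28): [21, 28]
enqueue(55): [21, 28, 55]
enqueue(87): [21, 28, 55, 87]
enqueue(92): [21, 28, 55, 87, 92]
dequeue(): [28, 55, 87, 92]
enqueue(67): [28, 55, 87, 92, 67]
enqueue(14): [28, 55, 87, 92, 67, 14]
enqueue(87): [28, 55, 87, 92, 67, 14, 87]
enqueue(98): [28, 55, 87, 92, 67, 14, 87, 98]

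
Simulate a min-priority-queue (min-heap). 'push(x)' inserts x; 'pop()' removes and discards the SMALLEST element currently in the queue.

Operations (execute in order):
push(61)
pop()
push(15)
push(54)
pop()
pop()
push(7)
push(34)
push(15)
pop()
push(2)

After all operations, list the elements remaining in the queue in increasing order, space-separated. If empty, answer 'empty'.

Answer: 2 15 34

Derivation:
push(61): heap contents = [61]
pop() → 61: heap contents = []
push(15): heap contents = [15]
push(54): heap contents = [15, 54]
pop() → 15: heap contents = [54]
pop() → 54: heap contents = []
push(7): heap contents = [7]
push(34): heap contents = [7, 34]
push(15): heap contents = [7, 15, 34]
pop() → 7: heap contents = [15, 34]
push(2): heap contents = [2, 15, 34]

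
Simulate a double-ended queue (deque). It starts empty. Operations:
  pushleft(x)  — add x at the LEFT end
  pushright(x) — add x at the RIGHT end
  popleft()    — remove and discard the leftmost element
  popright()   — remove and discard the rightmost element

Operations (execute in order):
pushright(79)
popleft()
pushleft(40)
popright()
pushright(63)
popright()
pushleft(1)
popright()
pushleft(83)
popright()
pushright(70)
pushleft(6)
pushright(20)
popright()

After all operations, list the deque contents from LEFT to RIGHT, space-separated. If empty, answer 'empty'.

pushright(79): [79]
popleft(): []
pushleft(40): [40]
popright(): []
pushright(63): [63]
popright(): []
pushleft(1): [1]
popright(): []
pushleft(83): [83]
popright(): []
pushright(70): [70]
pushleft(6): [6, 70]
pushright(20): [6, 70, 20]
popright(): [6, 70]

Answer: 6 70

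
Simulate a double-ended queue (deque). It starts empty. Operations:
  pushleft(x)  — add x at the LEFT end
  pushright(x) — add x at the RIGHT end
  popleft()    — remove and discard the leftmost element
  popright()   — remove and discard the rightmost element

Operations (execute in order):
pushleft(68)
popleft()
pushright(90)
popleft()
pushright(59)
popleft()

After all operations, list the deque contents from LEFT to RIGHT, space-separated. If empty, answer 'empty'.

Answer: empty

Derivation:
pushleft(68): [68]
popleft(): []
pushright(90): [90]
popleft(): []
pushright(59): [59]
popleft(): []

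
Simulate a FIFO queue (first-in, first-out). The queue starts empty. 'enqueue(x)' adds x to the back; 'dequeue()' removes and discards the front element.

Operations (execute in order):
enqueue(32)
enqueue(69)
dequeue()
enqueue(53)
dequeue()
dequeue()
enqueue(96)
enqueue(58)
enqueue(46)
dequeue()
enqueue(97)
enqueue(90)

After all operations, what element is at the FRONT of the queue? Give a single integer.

Answer: 58

Derivation:
enqueue(32): queue = [32]
enqueue(69): queue = [32, 69]
dequeue(): queue = [69]
enqueue(53): queue = [69, 53]
dequeue(): queue = [53]
dequeue(): queue = []
enqueue(96): queue = [96]
enqueue(58): queue = [96, 58]
enqueue(46): queue = [96, 58, 46]
dequeue(): queue = [58, 46]
enqueue(97): queue = [58, 46, 97]
enqueue(90): queue = [58, 46, 97, 90]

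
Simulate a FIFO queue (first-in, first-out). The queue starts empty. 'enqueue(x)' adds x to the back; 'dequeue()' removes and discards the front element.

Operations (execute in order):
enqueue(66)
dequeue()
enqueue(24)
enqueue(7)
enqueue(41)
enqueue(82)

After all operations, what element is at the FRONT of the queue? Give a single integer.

enqueue(66): queue = [66]
dequeue(): queue = []
enqueue(24): queue = [24]
enqueue(7): queue = [24, 7]
enqueue(41): queue = [24, 7, 41]
enqueue(82): queue = [24, 7, 41, 82]

Answer: 24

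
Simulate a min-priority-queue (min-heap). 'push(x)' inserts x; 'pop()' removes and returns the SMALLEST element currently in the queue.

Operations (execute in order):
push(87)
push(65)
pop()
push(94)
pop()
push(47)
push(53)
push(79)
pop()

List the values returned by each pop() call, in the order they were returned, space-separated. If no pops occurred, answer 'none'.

push(87): heap contents = [87]
push(65): heap contents = [65, 87]
pop() → 65: heap contents = [87]
push(94): heap contents = [87, 94]
pop() → 87: heap contents = [94]
push(47): heap contents = [47, 94]
push(53): heap contents = [47, 53, 94]
push(79): heap contents = [47, 53, 79, 94]
pop() → 47: heap contents = [53, 79, 94]

Answer: 65 87 47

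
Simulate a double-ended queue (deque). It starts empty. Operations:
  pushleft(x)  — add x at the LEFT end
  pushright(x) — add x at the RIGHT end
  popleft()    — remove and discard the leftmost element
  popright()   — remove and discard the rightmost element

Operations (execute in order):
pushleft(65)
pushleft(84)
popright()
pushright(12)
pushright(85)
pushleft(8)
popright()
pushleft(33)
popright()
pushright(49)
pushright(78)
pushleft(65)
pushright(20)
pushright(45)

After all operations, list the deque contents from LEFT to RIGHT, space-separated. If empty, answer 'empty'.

pushleft(65): [65]
pushleft(84): [84, 65]
popright(): [84]
pushright(12): [84, 12]
pushright(85): [84, 12, 85]
pushleft(8): [8, 84, 12, 85]
popright(): [8, 84, 12]
pushleft(33): [33, 8, 84, 12]
popright(): [33, 8, 84]
pushright(49): [33, 8, 84, 49]
pushright(78): [33, 8, 84, 49, 78]
pushleft(65): [65, 33, 8, 84, 49, 78]
pushright(20): [65, 33, 8, 84, 49, 78, 20]
pushright(45): [65, 33, 8, 84, 49, 78, 20, 45]

Answer: 65 33 8 84 49 78 20 45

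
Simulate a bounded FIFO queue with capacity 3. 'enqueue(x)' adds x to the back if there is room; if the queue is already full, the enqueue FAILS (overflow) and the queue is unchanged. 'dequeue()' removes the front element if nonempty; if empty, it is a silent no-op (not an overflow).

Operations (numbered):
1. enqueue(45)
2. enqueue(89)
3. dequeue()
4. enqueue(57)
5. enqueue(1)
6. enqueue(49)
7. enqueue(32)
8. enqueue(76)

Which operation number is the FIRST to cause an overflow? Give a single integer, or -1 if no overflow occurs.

1. enqueue(45): size=1
2. enqueue(89): size=2
3. dequeue(): size=1
4. enqueue(57): size=2
5. enqueue(1): size=3
6. enqueue(49): size=3=cap → OVERFLOW (fail)
7. enqueue(32): size=3=cap → OVERFLOW (fail)
8. enqueue(76): size=3=cap → OVERFLOW (fail)

Answer: 6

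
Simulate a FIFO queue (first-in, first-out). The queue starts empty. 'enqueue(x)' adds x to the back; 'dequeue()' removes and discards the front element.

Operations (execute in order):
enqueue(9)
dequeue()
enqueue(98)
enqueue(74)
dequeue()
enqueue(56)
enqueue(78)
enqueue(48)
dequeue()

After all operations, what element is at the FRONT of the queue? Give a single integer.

enqueue(9): queue = [9]
dequeue(): queue = []
enqueue(98): queue = [98]
enqueue(74): queue = [98, 74]
dequeue(): queue = [74]
enqueue(56): queue = [74, 56]
enqueue(78): queue = [74, 56, 78]
enqueue(48): queue = [74, 56, 78, 48]
dequeue(): queue = [56, 78, 48]

Answer: 56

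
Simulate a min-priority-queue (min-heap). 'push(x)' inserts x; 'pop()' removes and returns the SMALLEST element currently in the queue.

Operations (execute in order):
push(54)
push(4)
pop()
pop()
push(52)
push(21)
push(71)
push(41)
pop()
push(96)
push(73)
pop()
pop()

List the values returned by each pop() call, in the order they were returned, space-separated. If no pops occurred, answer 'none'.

push(54): heap contents = [54]
push(4): heap contents = [4, 54]
pop() → 4: heap contents = [54]
pop() → 54: heap contents = []
push(52): heap contents = [52]
push(21): heap contents = [21, 52]
push(71): heap contents = [21, 52, 71]
push(41): heap contents = [21, 41, 52, 71]
pop() → 21: heap contents = [41, 52, 71]
push(96): heap contents = [41, 52, 71, 96]
push(73): heap contents = [41, 52, 71, 73, 96]
pop() → 41: heap contents = [52, 71, 73, 96]
pop() → 52: heap contents = [71, 73, 96]

Answer: 4 54 21 41 52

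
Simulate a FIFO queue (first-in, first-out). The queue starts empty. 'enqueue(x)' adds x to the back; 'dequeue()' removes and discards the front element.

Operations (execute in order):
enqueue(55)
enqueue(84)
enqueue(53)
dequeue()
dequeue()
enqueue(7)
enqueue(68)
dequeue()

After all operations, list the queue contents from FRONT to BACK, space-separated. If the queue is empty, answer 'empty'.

Answer: 7 68

Derivation:
enqueue(55): [55]
enqueue(84): [55, 84]
enqueue(53): [55, 84, 53]
dequeue(): [84, 53]
dequeue(): [53]
enqueue(7): [53, 7]
enqueue(68): [53, 7, 68]
dequeue(): [7, 68]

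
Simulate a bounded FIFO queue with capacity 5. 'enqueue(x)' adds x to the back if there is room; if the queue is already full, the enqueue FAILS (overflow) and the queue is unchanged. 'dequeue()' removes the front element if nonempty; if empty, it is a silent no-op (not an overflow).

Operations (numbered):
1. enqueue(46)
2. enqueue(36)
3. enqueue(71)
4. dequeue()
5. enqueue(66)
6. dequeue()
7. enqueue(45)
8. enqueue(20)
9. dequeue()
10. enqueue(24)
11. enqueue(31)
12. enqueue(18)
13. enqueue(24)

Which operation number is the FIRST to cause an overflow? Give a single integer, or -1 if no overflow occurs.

1. enqueue(46): size=1
2. enqueue(36): size=2
3. enqueue(71): size=3
4. dequeue(): size=2
5. enqueue(66): size=3
6. dequeue(): size=2
7. enqueue(45): size=3
8. enqueue(20): size=4
9. dequeue(): size=3
10. enqueue(24): size=4
11. enqueue(31): size=5
12. enqueue(18): size=5=cap → OVERFLOW (fail)
13. enqueue(24): size=5=cap → OVERFLOW (fail)

Answer: 12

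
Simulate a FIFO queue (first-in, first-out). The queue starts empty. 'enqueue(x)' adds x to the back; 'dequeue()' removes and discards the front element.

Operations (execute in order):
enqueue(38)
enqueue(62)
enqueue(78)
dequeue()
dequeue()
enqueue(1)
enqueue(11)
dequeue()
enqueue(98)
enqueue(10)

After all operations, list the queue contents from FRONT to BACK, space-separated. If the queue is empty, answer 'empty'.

Answer: 1 11 98 10

Derivation:
enqueue(38): [38]
enqueue(62): [38, 62]
enqueue(78): [38, 62, 78]
dequeue(): [62, 78]
dequeue(): [78]
enqueue(1): [78, 1]
enqueue(11): [78, 1, 11]
dequeue(): [1, 11]
enqueue(98): [1, 11, 98]
enqueue(10): [1, 11, 98, 10]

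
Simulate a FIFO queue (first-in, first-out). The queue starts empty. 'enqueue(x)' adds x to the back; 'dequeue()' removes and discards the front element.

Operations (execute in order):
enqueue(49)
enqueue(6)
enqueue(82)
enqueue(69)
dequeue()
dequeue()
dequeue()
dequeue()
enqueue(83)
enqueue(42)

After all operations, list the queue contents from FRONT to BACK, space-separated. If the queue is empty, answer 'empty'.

Answer: 83 42

Derivation:
enqueue(49): [49]
enqueue(6): [49, 6]
enqueue(82): [49, 6, 82]
enqueue(69): [49, 6, 82, 69]
dequeue(): [6, 82, 69]
dequeue(): [82, 69]
dequeue(): [69]
dequeue(): []
enqueue(83): [83]
enqueue(42): [83, 42]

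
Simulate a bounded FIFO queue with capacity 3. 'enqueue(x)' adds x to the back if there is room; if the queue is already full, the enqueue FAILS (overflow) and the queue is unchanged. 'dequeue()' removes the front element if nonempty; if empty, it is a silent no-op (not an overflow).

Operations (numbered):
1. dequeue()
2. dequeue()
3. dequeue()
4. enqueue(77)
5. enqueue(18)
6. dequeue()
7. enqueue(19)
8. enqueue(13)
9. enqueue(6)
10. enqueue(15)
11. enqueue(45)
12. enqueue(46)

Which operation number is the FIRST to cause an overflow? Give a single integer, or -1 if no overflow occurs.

1. dequeue(): empty, no-op, size=0
2. dequeue(): empty, no-op, size=0
3. dequeue(): empty, no-op, size=0
4. enqueue(77): size=1
5. enqueue(18): size=2
6. dequeue(): size=1
7. enqueue(19): size=2
8. enqueue(13): size=3
9. enqueue(6): size=3=cap → OVERFLOW (fail)
10. enqueue(15): size=3=cap → OVERFLOW (fail)
11. enqueue(45): size=3=cap → OVERFLOW (fail)
12. enqueue(46): size=3=cap → OVERFLOW (fail)

Answer: 9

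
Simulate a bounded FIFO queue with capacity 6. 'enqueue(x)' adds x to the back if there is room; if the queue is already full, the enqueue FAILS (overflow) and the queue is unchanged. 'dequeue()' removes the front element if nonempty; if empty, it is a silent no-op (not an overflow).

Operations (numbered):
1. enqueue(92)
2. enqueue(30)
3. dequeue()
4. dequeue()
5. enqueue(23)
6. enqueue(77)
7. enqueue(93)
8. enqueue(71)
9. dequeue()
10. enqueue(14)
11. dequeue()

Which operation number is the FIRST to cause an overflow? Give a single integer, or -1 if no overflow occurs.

Answer: -1

Derivation:
1. enqueue(92): size=1
2. enqueue(30): size=2
3. dequeue(): size=1
4. dequeue(): size=0
5. enqueue(23): size=1
6. enqueue(77): size=2
7. enqueue(93): size=3
8. enqueue(71): size=4
9. dequeue(): size=3
10. enqueue(14): size=4
11. dequeue(): size=3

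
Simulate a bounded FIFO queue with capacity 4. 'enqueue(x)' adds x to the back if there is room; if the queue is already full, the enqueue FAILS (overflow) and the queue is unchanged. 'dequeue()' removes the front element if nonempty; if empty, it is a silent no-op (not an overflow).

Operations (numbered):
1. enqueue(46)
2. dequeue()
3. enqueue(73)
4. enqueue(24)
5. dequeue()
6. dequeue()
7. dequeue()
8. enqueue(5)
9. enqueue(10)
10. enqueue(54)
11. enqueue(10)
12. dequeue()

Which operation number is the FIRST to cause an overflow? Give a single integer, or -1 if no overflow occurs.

Answer: -1

Derivation:
1. enqueue(46): size=1
2. dequeue(): size=0
3. enqueue(73): size=1
4. enqueue(24): size=2
5. dequeue(): size=1
6. dequeue(): size=0
7. dequeue(): empty, no-op, size=0
8. enqueue(5): size=1
9. enqueue(10): size=2
10. enqueue(54): size=3
11. enqueue(10): size=4
12. dequeue(): size=3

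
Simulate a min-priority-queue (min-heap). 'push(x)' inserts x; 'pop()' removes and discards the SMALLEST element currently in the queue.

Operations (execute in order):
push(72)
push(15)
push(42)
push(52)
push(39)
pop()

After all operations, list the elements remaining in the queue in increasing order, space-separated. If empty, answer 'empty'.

push(72): heap contents = [72]
push(15): heap contents = [15, 72]
push(42): heap contents = [15, 42, 72]
push(52): heap contents = [15, 42, 52, 72]
push(39): heap contents = [15, 39, 42, 52, 72]
pop() → 15: heap contents = [39, 42, 52, 72]

Answer: 39 42 52 72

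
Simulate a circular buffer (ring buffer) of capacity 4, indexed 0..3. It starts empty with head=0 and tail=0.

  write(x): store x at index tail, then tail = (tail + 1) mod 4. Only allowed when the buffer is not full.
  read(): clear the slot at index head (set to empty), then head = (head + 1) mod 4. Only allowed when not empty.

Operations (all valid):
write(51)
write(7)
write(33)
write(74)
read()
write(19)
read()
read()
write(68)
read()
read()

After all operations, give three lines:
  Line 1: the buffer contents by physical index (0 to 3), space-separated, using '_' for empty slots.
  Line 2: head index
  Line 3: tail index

write(51): buf=[51 _ _ _], head=0, tail=1, size=1
write(7): buf=[51 7 _ _], head=0, tail=2, size=2
write(33): buf=[51 7 33 _], head=0, tail=3, size=3
write(74): buf=[51 7 33 74], head=0, tail=0, size=4
read(): buf=[_ 7 33 74], head=1, tail=0, size=3
write(19): buf=[19 7 33 74], head=1, tail=1, size=4
read(): buf=[19 _ 33 74], head=2, tail=1, size=3
read(): buf=[19 _ _ 74], head=3, tail=1, size=2
write(68): buf=[19 68 _ 74], head=3, tail=2, size=3
read(): buf=[19 68 _ _], head=0, tail=2, size=2
read(): buf=[_ 68 _ _], head=1, tail=2, size=1

Answer: _ 68 _ _
1
2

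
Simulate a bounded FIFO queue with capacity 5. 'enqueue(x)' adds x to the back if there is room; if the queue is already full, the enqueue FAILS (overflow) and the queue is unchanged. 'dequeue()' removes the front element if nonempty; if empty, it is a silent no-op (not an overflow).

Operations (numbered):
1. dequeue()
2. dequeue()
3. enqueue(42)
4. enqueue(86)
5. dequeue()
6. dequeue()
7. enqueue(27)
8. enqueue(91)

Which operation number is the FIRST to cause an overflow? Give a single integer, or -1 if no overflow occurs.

Answer: -1

Derivation:
1. dequeue(): empty, no-op, size=0
2. dequeue(): empty, no-op, size=0
3. enqueue(42): size=1
4. enqueue(86): size=2
5. dequeue(): size=1
6. dequeue(): size=0
7. enqueue(27): size=1
8. enqueue(91): size=2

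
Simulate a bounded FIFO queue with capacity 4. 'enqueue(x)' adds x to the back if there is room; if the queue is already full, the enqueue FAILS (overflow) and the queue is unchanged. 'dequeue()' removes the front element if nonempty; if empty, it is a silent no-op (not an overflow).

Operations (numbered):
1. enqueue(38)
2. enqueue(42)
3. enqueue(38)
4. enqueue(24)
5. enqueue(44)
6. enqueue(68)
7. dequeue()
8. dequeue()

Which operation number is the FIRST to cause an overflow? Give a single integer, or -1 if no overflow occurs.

Answer: 5

Derivation:
1. enqueue(38): size=1
2. enqueue(42): size=2
3. enqueue(38): size=3
4. enqueue(24): size=4
5. enqueue(44): size=4=cap → OVERFLOW (fail)
6. enqueue(68): size=4=cap → OVERFLOW (fail)
7. dequeue(): size=3
8. dequeue(): size=2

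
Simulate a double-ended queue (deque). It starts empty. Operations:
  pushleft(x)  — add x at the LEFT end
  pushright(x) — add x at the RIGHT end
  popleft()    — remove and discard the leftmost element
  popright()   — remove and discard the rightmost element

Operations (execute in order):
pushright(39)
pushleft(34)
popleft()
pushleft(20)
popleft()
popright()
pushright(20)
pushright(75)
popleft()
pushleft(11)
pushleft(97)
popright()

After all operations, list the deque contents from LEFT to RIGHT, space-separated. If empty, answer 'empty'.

pushright(39): [39]
pushleft(34): [34, 39]
popleft(): [39]
pushleft(20): [20, 39]
popleft(): [39]
popright(): []
pushright(20): [20]
pushright(75): [20, 75]
popleft(): [75]
pushleft(11): [11, 75]
pushleft(97): [97, 11, 75]
popright(): [97, 11]

Answer: 97 11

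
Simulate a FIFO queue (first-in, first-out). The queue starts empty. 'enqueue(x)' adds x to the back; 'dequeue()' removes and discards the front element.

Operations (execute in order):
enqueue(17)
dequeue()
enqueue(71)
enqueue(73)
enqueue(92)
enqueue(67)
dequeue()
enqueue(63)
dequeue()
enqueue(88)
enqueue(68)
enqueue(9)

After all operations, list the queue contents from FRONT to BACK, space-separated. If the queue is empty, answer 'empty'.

enqueue(17): [17]
dequeue(): []
enqueue(71): [71]
enqueue(73): [71, 73]
enqueue(92): [71, 73, 92]
enqueue(67): [71, 73, 92, 67]
dequeue(): [73, 92, 67]
enqueue(63): [73, 92, 67, 63]
dequeue(): [92, 67, 63]
enqueue(88): [92, 67, 63, 88]
enqueue(68): [92, 67, 63, 88, 68]
enqueue(9): [92, 67, 63, 88, 68, 9]

Answer: 92 67 63 88 68 9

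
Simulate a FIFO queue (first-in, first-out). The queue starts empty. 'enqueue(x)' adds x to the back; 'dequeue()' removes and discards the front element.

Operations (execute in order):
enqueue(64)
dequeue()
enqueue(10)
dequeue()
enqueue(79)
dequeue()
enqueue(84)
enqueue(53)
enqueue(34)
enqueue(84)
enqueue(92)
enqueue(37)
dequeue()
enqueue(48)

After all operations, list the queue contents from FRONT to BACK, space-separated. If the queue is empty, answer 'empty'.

Answer: 53 34 84 92 37 48

Derivation:
enqueue(64): [64]
dequeue(): []
enqueue(10): [10]
dequeue(): []
enqueue(79): [79]
dequeue(): []
enqueue(84): [84]
enqueue(53): [84, 53]
enqueue(34): [84, 53, 34]
enqueue(84): [84, 53, 34, 84]
enqueue(92): [84, 53, 34, 84, 92]
enqueue(37): [84, 53, 34, 84, 92, 37]
dequeue(): [53, 34, 84, 92, 37]
enqueue(48): [53, 34, 84, 92, 37, 48]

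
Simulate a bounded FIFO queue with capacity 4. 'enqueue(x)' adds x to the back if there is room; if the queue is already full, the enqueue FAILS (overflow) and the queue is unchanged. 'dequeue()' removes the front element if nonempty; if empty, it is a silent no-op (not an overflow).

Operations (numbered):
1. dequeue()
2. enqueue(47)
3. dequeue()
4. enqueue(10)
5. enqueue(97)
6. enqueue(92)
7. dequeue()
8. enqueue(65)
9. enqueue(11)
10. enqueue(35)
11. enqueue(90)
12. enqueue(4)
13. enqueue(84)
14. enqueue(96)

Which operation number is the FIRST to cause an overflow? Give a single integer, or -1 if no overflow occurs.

Answer: 10

Derivation:
1. dequeue(): empty, no-op, size=0
2. enqueue(47): size=1
3. dequeue(): size=0
4. enqueue(10): size=1
5. enqueue(97): size=2
6. enqueue(92): size=3
7. dequeue(): size=2
8. enqueue(65): size=3
9. enqueue(11): size=4
10. enqueue(35): size=4=cap → OVERFLOW (fail)
11. enqueue(90): size=4=cap → OVERFLOW (fail)
12. enqueue(4): size=4=cap → OVERFLOW (fail)
13. enqueue(84): size=4=cap → OVERFLOW (fail)
14. enqueue(96): size=4=cap → OVERFLOW (fail)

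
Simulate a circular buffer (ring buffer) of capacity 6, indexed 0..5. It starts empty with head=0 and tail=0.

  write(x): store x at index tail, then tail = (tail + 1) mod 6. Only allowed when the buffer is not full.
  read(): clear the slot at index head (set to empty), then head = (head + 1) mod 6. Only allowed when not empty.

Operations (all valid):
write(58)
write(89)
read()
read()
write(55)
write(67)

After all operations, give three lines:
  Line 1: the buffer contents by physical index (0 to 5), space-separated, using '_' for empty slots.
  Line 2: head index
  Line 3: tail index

write(58): buf=[58 _ _ _ _ _], head=0, tail=1, size=1
write(89): buf=[58 89 _ _ _ _], head=0, tail=2, size=2
read(): buf=[_ 89 _ _ _ _], head=1, tail=2, size=1
read(): buf=[_ _ _ _ _ _], head=2, tail=2, size=0
write(55): buf=[_ _ 55 _ _ _], head=2, tail=3, size=1
write(67): buf=[_ _ 55 67 _ _], head=2, tail=4, size=2

Answer: _ _ 55 67 _ _
2
4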